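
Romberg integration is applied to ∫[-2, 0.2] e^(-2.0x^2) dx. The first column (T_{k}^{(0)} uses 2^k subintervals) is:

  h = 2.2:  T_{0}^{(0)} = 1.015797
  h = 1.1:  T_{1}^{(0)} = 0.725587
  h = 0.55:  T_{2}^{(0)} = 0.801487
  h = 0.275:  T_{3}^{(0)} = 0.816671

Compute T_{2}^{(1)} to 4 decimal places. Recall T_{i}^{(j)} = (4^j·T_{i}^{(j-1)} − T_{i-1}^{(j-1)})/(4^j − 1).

0.8268

T_{2}^{(1)} = 0.801487 + (0.801487 − 0.725587)/3 = 0.826787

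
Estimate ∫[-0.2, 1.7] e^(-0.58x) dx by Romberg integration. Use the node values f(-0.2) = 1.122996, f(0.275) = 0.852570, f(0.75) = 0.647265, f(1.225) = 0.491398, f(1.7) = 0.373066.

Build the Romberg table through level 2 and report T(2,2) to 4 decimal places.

1.2930

T(0,0) (trapezoid, 1 panel, h=1.9000): 1.421259
T(1,0) (trapezoid, 2 panels, h=0.9500): 1.325531
T(2,0) (trapezoid, 4 panels, h=0.4750): 1.301150
T(1,1) = 1.325531 + (1.325531 − 1.421259)/3 = 1.293622
T(2,1) = 1.301150 + (1.301150 − 1.325531)/3 = 1.293023
T(2,2) = 1.293023 + (1.293023 − 1.293622)/15 = 1.292983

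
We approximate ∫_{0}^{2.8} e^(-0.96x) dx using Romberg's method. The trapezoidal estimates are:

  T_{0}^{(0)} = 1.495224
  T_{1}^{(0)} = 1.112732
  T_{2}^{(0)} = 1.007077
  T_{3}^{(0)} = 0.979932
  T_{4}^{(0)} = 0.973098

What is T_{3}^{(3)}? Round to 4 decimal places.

T_{1}^{(1)} = (4·1.112732 − 1.495224) / 3 = 0.985235
T_{2}^{(1)} = (4·1.007077 − 1.112732) / 3 = 0.971859
T_{3}^{(1)} = 0.979932 + (0.979932 − 1.007077)/3 = 0.970884
T_{2}^{(2)} = (16·0.971859 − 0.985235) / 15 = 0.970967
T_{3}^{(2)} = (16·0.970884 − 0.971859) / 15 = 0.970819
T_{3}^{(3)} = (64·0.970819 − 0.970967) / 63 = 0.970817
(Column j=1 coincides with Simpson's rule on the same nodes.)

0.9708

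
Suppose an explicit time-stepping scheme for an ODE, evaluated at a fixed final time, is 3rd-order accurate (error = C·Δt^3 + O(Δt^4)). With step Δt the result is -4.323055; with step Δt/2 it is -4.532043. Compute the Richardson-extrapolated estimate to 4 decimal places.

The leading error scales as Δt^3; refining by a factor of 2 reduces it by 2^3 = 8.
Extrapolated value = (8·A(Δt/2) − A(Δt)) / (8 − 1)
= (8·(-4.532043) − (-4.323055)) / 7
= -31.933289 / 7 = -4.561898

-4.5619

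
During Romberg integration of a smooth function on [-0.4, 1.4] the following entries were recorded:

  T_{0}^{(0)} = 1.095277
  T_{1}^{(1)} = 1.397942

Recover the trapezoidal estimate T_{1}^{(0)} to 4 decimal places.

1.3223

From T_{1}^{(1)} = (4·T_{1}^{(0)} − T_{0}^{(0)})/3, solve for T_{1}^{(0)}:
4·T_{1}^{(0)} = 3·1.397942 + 1.095277 = 5.289103
T_{1}^{(0)} = 1.322276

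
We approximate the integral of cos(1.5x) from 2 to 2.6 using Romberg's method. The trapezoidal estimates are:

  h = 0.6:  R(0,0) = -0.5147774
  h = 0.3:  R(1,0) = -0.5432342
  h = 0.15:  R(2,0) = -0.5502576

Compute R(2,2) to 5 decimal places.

-0.55259

Richardson extrapolation on the trapezoidal column (denominator 4−1=3):
R(1,1) = -0.5432342 + (-0.5432342 − (-0.5147774))/3 = -0.5527198
R(2,1) = (4·(-0.5502576) − (-0.5432342)) / 3 = -0.5525987
R(2,2) = -0.5525987 + (-0.5525987 − (-0.5527198))/15 = -0.5525906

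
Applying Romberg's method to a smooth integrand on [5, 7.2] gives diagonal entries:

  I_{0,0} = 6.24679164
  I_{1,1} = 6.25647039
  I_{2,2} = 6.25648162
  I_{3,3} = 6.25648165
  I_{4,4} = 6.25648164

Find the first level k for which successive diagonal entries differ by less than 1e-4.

|I_{1,1} − I_{0,0}| = 0.00967875 ≥ 1e-4
|I_{2,2} − I_{1,1}| = 0.00001123 < 1e-4

k = 2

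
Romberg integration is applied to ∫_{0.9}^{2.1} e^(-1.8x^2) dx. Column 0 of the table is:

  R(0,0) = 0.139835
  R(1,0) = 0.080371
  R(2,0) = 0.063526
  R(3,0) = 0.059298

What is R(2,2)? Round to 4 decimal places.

0.0577

R(1,1) = 0.080371 + (0.080371 − 0.139835)/3 = 0.060550
R(2,1) = (4·0.063526 − 0.080371) / 3 = 0.057911
R(2,2) = (16·0.057911 − 0.060550) / 15 = 0.057735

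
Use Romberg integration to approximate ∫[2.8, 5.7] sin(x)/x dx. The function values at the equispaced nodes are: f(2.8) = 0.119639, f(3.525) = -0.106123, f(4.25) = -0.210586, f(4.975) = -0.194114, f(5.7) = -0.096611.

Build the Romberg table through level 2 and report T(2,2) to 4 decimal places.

-0.3858

T(0,0) (trapezoid, 1 panel, h=2.9000): 0.033391
T(1,0) (trapezoid, 2 panels, h=1.4500): -0.288654
T(2,0) (trapezoid, 4 panels, h=0.7250): -0.361999
T(1,1) = -0.288654 + (-0.288654 − 0.033391)/3 = -0.396002
T(2,1) = -0.361999 + (-0.361999 − (-0.288654))/3 = -0.386447
T(2,2) = -0.386447 + (-0.386447 − (-0.396002))/15 = -0.385810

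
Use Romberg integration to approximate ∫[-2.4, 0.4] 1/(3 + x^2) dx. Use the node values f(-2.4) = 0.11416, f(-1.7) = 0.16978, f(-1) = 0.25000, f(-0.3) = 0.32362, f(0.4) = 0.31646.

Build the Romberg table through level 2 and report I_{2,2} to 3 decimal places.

I_{0,0} (trapezoid, 1 panel, h=2.8000): 0.60287
I_{1,0} (trapezoid, 2 panels, h=1.4000): 0.65143
I_{2,0} (trapezoid, 4 panels, h=0.7000): 0.67110
I_{1,1} = 0.65143 + (0.65143 − 0.60287)/3 = 0.66762
I_{2,1} = 0.67110 + (0.67110 − 0.65143)/3 = 0.67766
I_{2,2} = 0.67766 + (0.67766 − 0.66762)/15 = 0.67833

0.678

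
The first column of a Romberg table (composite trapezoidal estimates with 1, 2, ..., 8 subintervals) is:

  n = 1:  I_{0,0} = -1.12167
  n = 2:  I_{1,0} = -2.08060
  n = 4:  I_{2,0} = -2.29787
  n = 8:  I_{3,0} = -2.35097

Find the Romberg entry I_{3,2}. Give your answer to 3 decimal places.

-2.369

I_{2,1} = (4·(-2.29787) − (-2.08060)) / 3 = -2.37029
I_{3,1} = (4·(-2.35097) − (-2.29787)) / 3 = -2.36867
I_{3,2} = -2.36867 + (-2.36867 − (-2.37029))/15 = -2.36856
(Column j=1 coincides with Simpson's rule on the same nodes.)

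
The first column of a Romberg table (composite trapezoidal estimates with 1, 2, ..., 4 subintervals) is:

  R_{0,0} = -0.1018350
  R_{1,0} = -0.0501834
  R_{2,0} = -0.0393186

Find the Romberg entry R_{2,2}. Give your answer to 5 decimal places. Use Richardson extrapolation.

Richardson extrapolation on the trapezoidal column (denominator 4−1=3):
R_{1,1} = -0.0501834 + (-0.0501834 − (-0.1018350))/3 = -0.0329662
R_{2,1} = -0.0393186 + (-0.0393186 − (-0.0501834))/3 = -0.0356970
R_{2,2} = (16·(-0.0356970) − (-0.0329662)) / 15 = -0.0358791
(Column j=1 coincides with Simpson's rule on the same nodes.)

-0.03588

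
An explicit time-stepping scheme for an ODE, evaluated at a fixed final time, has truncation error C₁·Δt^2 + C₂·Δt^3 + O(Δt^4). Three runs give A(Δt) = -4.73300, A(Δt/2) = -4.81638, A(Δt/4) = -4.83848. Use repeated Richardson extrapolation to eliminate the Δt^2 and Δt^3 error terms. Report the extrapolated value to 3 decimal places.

First eliminate the Δt^2 term (factor 2^2 = 4):
  B₁ = (4·(-4.81638) − (-4.73300))/3 = -4.84417
  B₂ = (4·(-4.83848) − (-4.81638))/3 = -4.84585
Then eliminate the Δt^3 term (factor 2^3 = 8):
  (8·(-4.84585) − (-4.84417))/7 = -4.84609

-4.846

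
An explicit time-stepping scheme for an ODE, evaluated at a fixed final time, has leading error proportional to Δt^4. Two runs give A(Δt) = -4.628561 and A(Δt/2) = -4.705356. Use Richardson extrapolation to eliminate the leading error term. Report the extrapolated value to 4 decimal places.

Extrapolated value = (16·A(Δt/2) − A(Δt)) / (16 − 1)
= (16·(-4.705356) − (-4.628561)) / 15
= -70.657135 / 15 = -4.710476

-4.7105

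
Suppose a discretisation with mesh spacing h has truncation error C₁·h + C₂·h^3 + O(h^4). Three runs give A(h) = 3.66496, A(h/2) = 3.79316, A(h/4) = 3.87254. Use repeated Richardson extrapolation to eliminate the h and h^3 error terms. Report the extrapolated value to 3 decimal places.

First eliminate the h term (factor 2^1 = 2):
  B₁ = (2·3.79316 − 3.66496)/1 = 3.92136
  B₂ = (2·3.87254 − 3.79316)/1 = 3.95192
Then eliminate the h^3 term (factor 2^3 = 8):
  (8·3.95192 − 3.92136)/7 = 3.95629

3.956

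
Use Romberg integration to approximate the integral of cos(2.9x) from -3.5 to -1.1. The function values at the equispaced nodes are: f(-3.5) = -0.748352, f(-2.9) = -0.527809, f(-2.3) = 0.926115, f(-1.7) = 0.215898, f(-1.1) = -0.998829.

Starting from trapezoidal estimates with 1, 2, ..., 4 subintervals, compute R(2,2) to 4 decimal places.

-0.2959

R(0,0) (trapezoid, 1 panel, h=2.4000): -2.096617
R(1,0) (trapezoid, 2 panels, h=1.2000): 0.063029
R(2,0) (trapezoid, 4 panels, h=0.6000): -0.155632
R(1,1) = 0.063029 + (0.063029 − (-2.096617))/3 = 0.782911
R(2,1) = -0.155632 + (-0.155632 − 0.063029)/3 = -0.228519
R(2,2) = -0.228519 + (-0.228519 − 0.782911)/15 = -0.295948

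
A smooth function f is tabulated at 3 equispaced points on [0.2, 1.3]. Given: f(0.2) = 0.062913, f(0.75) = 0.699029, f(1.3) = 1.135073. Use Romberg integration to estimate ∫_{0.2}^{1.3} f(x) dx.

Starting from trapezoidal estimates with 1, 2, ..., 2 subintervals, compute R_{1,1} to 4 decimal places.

R_{0,0} (trapezoid, 1 panel, h=1.1000): 0.658892
R_{1,0} (trapezoid, 2 panels, h=0.5500): 0.713912
R_{1,1} = 0.713912 + (0.713912 − 0.658892)/3 = 0.732252

0.7323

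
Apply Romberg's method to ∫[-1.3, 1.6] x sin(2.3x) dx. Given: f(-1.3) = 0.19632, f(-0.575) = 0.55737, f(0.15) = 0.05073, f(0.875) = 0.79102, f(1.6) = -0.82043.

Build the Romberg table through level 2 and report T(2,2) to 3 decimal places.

1.269

T(0,0) (trapezoid, 1 panel, h=2.9000): -0.90496
T(1,0) (trapezoid, 2 panels, h=1.4500): -0.37892
T(2,0) (trapezoid, 4 panels, h=0.7250): 0.78812
T(1,1) = -0.37892 + (-0.37892 − (-0.90496))/3 = -0.20357
T(2,1) = 0.78812 + (0.78812 − (-0.37892))/3 = 1.17713
T(2,2) = 1.17713 + (1.17713 − (-0.20357))/15 = 1.26918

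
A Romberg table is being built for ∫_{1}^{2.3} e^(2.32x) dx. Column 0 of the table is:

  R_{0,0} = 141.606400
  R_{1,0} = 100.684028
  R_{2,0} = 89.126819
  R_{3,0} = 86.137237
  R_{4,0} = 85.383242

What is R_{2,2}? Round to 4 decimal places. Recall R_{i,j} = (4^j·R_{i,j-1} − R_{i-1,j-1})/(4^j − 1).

85.1565

Richardson extrapolation on the trapezoidal column (denominator 4−1=3):
R_{1,1} = 100.684028 + (100.684028 − 141.606400)/3 = 87.043237
R_{2,1} = (4·89.126819 − 100.684028) / 3 = 85.274416
R_{2,2} = 85.274416 + (85.274416 − 87.043237)/15 = 85.156495
(Column j=1 coincides with Simpson's rule on the same nodes.)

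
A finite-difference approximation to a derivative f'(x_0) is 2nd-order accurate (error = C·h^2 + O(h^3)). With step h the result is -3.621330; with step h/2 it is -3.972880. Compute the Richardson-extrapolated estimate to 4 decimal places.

Extrapolated value = (4·A(h/2) − A(h)) / (4 − 1)
= (4·(-3.972880) − (-3.621330)) / 3
= -12.270190 / 3 = -4.090063

-4.0901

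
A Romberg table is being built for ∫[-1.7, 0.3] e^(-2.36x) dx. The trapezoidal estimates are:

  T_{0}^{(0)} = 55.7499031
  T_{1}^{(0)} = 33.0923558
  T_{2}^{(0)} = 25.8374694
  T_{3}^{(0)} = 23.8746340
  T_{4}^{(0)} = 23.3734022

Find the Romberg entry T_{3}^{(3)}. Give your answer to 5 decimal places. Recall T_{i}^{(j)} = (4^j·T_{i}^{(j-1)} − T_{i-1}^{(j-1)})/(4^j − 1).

Richardson extrapolation on the trapezoidal column (denominator 4−1=3):
T_{1}^{(1)} = (4·33.0923558 − 55.7499031) / 3 = 25.5398400
T_{2}^{(1)} = (4·25.8374694 − 33.0923558) / 3 = 23.4191739
T_{3}^{(1)} = (4·23.8746340 − 25.8374694) / 3 = 23.2203555
T_{2}^{(2)} = (16·23.4191739 − 25.5398400) / 15 = 23.2777962
T_{3}^{(2)} = 23.2203555 + (23.2203555 − 23.4191739)/15 = 23.2071009
T_{3}^{(3)} = 23.2071009 + (23.2071009 − 23.2777962)/63 = 23.2059788
(Column j=1 coincides with Simpson's rule on the same nodes.)

23.20598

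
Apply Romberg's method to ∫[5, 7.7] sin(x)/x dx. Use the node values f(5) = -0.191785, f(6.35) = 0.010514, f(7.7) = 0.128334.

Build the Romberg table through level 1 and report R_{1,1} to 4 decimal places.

R_{0,0} (trapezoid, 1 panel, h=2.7000): -0.085659
R_{1,0} (trapezoid, 2 panels, h=1.3500): -0.028636
R_{1,1} = -0.028636 + (-0.028636 − (-0.085659))/3 = -0.009628

-0.0096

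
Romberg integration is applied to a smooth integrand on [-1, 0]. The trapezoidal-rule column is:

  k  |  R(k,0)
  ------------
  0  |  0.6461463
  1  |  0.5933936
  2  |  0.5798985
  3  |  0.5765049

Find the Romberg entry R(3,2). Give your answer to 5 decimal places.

Richardson extrapolation on the trapezoidal column (denominator 4−1=3):
R(2,1) = (4·0.5798985 − 0.5933936) / 3 = 0.5754001
R(3,1) = (4·0.5765049 − 0.5798985) / 3 = 0.5753737
R(3,2) = (16·0.5753737 − 0.5754001) / 15 = 0.5753719

0.57537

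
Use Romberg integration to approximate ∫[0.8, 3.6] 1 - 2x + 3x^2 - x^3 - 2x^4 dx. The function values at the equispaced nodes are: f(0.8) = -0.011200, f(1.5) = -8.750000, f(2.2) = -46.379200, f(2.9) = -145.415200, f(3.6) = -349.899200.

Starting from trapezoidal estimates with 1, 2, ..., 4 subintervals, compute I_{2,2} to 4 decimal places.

-246.9976

I_{0,0} (trapezoid, 1 panel, h=2.8000): -489.874560
I_{1,0} (trapezoid, 2 panels, h=1.4000): -309.868160
I_{2,0} (trapezoid, 4 panels, h=0.7000): -262.849720
I_{1,1} = -309.868160 + (-309.868160 − (-489.874560))/3 = -249.866027
I_{2,1} = -262.849720 + (-262.849720 − (-309.868160))/3 = -247.176907
I_{2,2} = -247.176907 + (-247.176907 − (-249.866027))/15 = -246.997632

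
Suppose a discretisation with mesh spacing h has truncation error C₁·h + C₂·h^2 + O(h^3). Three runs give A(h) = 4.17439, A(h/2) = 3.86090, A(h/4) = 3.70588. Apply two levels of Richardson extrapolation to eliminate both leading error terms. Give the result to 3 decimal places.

First eliminate the h term (factor 2^1 = 2):
  B₁ = (2·3.86090 − 4.17439)/1 = 3.54741
  B₂ = (2·3.70588 − 3.86090)/1 = 3.55086
Then eliminate the h^2 term (factor 2^2 = 4):
  (4·3.55086 − 3.54741)/3 = 3.55201

3.552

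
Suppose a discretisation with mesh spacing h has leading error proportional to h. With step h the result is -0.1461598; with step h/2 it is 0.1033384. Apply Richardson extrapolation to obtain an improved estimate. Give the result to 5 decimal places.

Extrapolated value = (2·A(h/2) − A(h)) / (2 − 1)
= (2·0.1033384 − (-0.1461598)) / 1
= 0.3528366 / 1 = 0.3528366

0.35284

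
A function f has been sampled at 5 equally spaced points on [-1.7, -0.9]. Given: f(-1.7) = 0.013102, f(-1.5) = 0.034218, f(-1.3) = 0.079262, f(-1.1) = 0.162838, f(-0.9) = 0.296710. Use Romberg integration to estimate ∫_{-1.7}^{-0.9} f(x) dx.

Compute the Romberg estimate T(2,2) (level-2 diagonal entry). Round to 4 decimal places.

T(0,0) (trapezoid, 1 panel, h=0.8000): 0.123925
T(1,0) (trapezoid, 2 panels, h=0.4000): 0.093667
T(2,0) (trapezoid, 4 panels, h=0.2000): 0.086245
T(1,1) = 0.093667 + (0.093667 − 0.123925)/3 = 0.083581
T(2,1) = 0.086245 + (0.086245 − 0.093667)/3 = 0.083771
T(2,2) = 0.083771 + (0.083771 − 0.083581)/15 = 0.083784

0.0838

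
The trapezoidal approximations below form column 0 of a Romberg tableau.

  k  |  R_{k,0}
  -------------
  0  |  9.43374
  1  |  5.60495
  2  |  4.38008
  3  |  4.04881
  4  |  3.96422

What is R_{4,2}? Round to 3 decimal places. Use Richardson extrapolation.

3.936

Richardson extrapolation on the trapezoidal column (denominator 4−1=3):
R_{3,1} = 4.04881 + (4.04881 − 4.38008)/3 = 3.93839
R_{4,1} = (4·3.96422 − 4.04881) / 3 = 3.93602
R_{4,2} = 3.93602 + (3.93602 − 3.93839)/15 = 3.93586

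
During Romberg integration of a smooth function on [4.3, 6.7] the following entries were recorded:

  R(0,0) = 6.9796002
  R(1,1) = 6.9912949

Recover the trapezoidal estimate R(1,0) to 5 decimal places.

From R(1,1) = (4·R(1,0) − R(0,0))/3, solve for R(1,0):
4·R(1,0) = 3·6.9912949 + 6.9796002 = 27.9534849
R(1,0) = 6.9883712

6.98837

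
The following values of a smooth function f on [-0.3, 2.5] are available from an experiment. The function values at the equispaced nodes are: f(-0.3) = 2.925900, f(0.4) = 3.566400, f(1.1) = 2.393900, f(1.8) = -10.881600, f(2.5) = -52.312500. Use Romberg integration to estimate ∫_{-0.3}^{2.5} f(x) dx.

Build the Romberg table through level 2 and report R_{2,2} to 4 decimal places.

R_{0,0} (trapezoid, 1 panel, h=2.8000): -69.141240
R_{1,0} (trapezoid, 2 panels, h=1.4000): -31.219160
R_{2,0} (trapezoid, 4 panels, h=0.7000): -20.730220
R_{1,1} = -31.219160 + (-31.219160 − (-69.141240))/3 = -18.578467
R_{2,1} = -20.730220 + (-20.730220 − (-31.219160))/3 = -17.233907
R_{2,2} = -17.233907 + (-17.233907 − (-18.578467))/15 = -17.144270

-17.1443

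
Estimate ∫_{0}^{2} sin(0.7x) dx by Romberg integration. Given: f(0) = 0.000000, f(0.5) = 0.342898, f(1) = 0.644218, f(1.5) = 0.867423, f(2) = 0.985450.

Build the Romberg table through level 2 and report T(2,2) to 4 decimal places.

T(0,0) (trapezoid, 1 panel, h=2.0000): 0.985450
T(1,0) (trapezoid, 2 panels, h=1.0000): 1.136943
T(2,0) (trapezoid, 4 panels, h=0.5000): 1.173632
T(1,1) = 1.136943 + (1.136943 − 0.985450)/3 = 1.187441
T(2,1) = 1.173632 + (1.173632 − 1.136943)/3 = 1.185862
T(2,2) = 1.185862 + (1.185862 − 1.187441)/15 = 1.185757

1.1858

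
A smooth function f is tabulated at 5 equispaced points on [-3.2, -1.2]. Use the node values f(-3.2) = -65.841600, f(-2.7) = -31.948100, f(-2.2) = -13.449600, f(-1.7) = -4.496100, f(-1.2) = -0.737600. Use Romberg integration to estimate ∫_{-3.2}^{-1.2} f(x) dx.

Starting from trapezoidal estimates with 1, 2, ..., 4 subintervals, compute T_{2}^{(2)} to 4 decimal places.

T_{0}^{(0)} (trapezoid, 1 panel, h=2.0000): -66.579200
T_{1}^{(0)} (trapezoid, 2 panels, h=1.0000): -46.739200
T_{2}^{(0)} (trapezoid, 4 panels, h=0.5000): -41.591700
T_{1}^{(1)} = -46.739200 + (-46.739200 − (-66.579200))/3 = -40.125867
T_{2}^{(1)} = -41.591700 + (-41.591700 − (-46.739200))/3 = -39.875867
T_{2}^{(2)} = -39.875867 + (-39.875867 − (-40.125867))/15 = -39.859200

-39.8592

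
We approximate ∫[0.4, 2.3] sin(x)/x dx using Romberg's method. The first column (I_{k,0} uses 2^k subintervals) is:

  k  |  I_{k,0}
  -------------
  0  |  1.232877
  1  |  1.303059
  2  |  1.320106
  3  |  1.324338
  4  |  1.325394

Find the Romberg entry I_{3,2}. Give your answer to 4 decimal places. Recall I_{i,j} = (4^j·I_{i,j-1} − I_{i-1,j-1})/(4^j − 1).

Richardson extrapolation on the trapezoidal column (denominator 4−1=3):
I_{2,1} = 1.320106 + (1.320106 − 1.303059)/3 = 1.325788
I_{3,1} = (4·1.324338 − 1.320106) / 3 = 1.325749
I_{3,2} = (16·1.325749 − 1.325788) / 15 = 1.325746

1.3257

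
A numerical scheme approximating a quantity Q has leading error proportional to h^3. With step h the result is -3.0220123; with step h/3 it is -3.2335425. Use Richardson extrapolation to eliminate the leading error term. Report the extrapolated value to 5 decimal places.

The leading error scales as h^3; refining by a factor of 3 reduces it by 3^3 = 27.
Extrapolated value = (27·A(h/3) − A(h)) / (27 − 1)
= (27·(-3.2335425) − (-3.0220123)) / 26
= -84.2836352 / 26 = -3.2416783

-3.24168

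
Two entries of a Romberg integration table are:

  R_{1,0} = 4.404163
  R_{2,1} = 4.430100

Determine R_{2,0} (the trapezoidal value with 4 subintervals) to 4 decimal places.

4.4236

From R_{2,1} = (4·R_{2,0} − R_{1,0})/3, solve for R_{2,0}:
4·R_{2,0} = 3·4.430100 + 4.404163 = 17.694463
R_{2,0} = 4.423616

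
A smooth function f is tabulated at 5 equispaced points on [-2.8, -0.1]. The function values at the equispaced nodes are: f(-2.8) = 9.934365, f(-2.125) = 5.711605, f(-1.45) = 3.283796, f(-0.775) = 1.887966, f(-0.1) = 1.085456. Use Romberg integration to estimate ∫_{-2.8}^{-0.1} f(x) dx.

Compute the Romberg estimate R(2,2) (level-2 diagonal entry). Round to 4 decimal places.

R(0,0) (trapezoid, 1 panel, h=2.7000): 14.876758
R(1,0) (trapezoid, 2 panels, h=1.3500): 11.871504
R(2,0) (trapezoid, 4 panels, h=0.6750): 11.065462
R(1,1) = 11.871504 + (11.871504 − 14.876758)/3 = 10.869753
R(2,1) = 11.065462 + (11.065462 − 11.871504)/3 = 10.796781
R(2,2) = 10.796781 + (10.796781 − 10.869753)/15 = 10.791916

10.7919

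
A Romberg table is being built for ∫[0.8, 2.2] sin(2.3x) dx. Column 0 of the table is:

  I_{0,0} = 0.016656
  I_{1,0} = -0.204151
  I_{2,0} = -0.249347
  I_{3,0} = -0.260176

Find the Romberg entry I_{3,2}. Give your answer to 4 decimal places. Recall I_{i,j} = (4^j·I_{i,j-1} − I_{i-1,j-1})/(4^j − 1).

I_{2,1} = -0.249347 + (-0.249347 − (-0.204151))/3 = -0.264412
I_{3,1} = (4·(-0.260176) − (-0.249347)) / 3 = -0.263786
I_{3,2} = (16·(-0.263786) − (-0.264412)) / 15 = -0.263744

-0.2637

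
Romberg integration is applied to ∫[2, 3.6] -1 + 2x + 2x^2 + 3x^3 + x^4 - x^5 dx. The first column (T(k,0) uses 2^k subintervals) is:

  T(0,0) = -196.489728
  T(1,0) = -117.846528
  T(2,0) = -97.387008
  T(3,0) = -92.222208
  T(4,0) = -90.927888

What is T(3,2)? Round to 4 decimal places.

T(2,1) = (4·(-97.387008) − (-117.846528)) / 3 = -90.567168
T(3,1) = (4·(-92.222208) − (-97.387008)) / 3 = -90.500608
T(3,2) = -90.500608 + (-90.500608 − (-90.567168))/15 = -90.496171

-90.4962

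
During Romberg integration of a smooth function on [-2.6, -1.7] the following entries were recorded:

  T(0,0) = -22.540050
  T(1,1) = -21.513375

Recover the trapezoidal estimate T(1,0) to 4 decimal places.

From T(1,1) = (4·T(1,0) − T(0,0))/3, solve for T(1,0):
4·T(1,0) = 3·(-21.513375) + (-22.540050) = -87.080175
T(1,0) = -21.770044

-21.7700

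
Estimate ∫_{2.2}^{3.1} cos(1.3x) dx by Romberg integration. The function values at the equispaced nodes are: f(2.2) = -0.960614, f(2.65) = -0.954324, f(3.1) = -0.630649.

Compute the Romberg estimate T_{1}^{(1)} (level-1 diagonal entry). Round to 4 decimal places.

-0.8113

T_{0}^{(0)} (trapezoid, 1 panel, h=0.9000): -0.716068
T_{1}^{(0)} (trapezoid, 2 panels, h=0.4500): -0.787480
T_{1}^{(1)} = -0.787480 + (-0.787480 − (-0.716068))/3 = -0.811284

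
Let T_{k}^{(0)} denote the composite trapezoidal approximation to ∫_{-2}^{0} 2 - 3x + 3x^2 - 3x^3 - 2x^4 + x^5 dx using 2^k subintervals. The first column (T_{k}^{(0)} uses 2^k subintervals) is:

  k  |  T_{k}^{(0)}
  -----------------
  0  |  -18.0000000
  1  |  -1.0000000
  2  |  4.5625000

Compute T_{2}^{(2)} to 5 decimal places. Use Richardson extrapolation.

Richardson extrapolation on the trapezoidal column (denominator 4−1=3):
T_{1}^{(1)} = -1.0000000 + (-1.0000000 − (-18.0000000))/3 = 4.6666667
T_{2}^{(1)} = 4.5625000 + (4.5625000 − (-1.0000000))/3 = 6.4166667
T_{2}^{(2)} = 6.4166667 + (6.4166667 − 4.6666667)/15 = 6.5333334

6.53333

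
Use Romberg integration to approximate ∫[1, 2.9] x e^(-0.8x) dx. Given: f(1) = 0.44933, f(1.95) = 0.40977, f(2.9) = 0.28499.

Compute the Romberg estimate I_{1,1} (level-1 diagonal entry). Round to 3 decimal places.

I_{0,0} (trapezoid, 1 panel, h=1.9000): 0.69760
I_{1,0} (trapezoid, 2 panels, h=0.9500): 0.73808
I_{1,1} = 0.73808 + (0.73808 − 0.69760)/3 = 0.75157

0.752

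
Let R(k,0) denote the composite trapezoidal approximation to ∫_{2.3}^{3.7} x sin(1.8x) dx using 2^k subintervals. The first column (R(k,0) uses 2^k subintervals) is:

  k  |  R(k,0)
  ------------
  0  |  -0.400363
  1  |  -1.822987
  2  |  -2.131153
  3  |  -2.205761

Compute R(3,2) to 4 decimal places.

-2.2304

R(2,1) = -2.131153 + (-2.131153 − (-1.822987))/3 = -2.233875
R(3,1) = (4·(-2.205761) − (-2.131153)) / 3 = -2.230630
R(3,2) = -2.230630 + (-2.230630 − (-2.233875))/15 = -2.230414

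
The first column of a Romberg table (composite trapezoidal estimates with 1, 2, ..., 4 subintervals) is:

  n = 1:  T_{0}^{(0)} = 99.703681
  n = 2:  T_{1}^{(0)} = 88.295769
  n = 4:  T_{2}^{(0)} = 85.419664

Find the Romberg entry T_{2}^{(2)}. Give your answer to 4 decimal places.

Richardson extrapolation on the trapezoidal column (denominator 4−1=3):
T_{1}^{(1)} = 88.295769 + (88.295769 − 99.703681)/3 = 84.493132
T_{2}^{(1)} = 85.419664 + (85.419664 − 88.295769)/3 = 84.460962
T_{2}^{(2)} = 84.460962 + (84.460962 − 84.493132)/15 = 84.458817
(Column j=1 coincides with Simpson's rule on the same nodes.)

84.4588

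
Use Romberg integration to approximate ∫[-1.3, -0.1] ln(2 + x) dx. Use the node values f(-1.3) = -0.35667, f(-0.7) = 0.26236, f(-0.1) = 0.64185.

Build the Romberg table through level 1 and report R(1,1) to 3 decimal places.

R(0,0) (trapezoid, 1 panel, h=1.2000): 0.17111
R(1,0) (trapezoid, 2 panels, h=0.6000): 0.24297
R(1,1) = 0.24297 + (0.24297 − 0.17111)/3 = 0.26692

0.267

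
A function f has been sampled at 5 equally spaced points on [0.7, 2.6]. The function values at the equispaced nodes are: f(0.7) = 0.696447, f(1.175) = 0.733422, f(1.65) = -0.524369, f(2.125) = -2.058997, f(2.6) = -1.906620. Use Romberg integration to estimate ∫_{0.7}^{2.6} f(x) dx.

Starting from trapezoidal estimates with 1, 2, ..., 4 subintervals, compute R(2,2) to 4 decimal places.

-1.2072

R(0,0) (trapezoid, 1 panel, h=1.9000): -1.149664
R(1,0) (trapezoid, 2 panels, h=0.9500): -1.072983
R(2,0) (trapezoid, 4 panels, h=0.4750): -1.166139
R(1,1) = -1.072983 + (-1.072983 − (-1.149664))/3 = -1.047423
R(2,1) = -1.166139 + (-1.166139 − (-1.072983))/3 = -1.197191
R(2,2) = -1.197191 + (-1.197191 − (-1.047423))/15 = -1.207176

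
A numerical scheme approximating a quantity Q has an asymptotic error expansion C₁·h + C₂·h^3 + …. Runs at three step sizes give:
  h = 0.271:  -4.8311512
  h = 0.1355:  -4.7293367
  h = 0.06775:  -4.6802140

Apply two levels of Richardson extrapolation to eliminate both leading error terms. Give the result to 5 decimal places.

-4.63160

First eliminate the h term (factor 2^1 = 2):
  B₁ = (2·(-4.7293367) − (-4.8311512))/1 = -4.6275222
  B₂ = (2·(-4.6802140) − (-4.7293367))/1 = -4.6310913
Then eliminate the h^3 term (factor 2^3 = 8):
  (8·(-4.6310913) − (-4.6275222))/7 = -4.6316012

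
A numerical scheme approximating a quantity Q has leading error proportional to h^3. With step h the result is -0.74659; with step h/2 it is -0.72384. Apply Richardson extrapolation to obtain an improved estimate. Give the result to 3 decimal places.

-0.721

Extrapolated value = (8·A(h/2) − A(h)) / (8 − 1)
= (8·(-0.72384) − (-0.74659)) / 7
= -5.04413 / 7 = -0.72059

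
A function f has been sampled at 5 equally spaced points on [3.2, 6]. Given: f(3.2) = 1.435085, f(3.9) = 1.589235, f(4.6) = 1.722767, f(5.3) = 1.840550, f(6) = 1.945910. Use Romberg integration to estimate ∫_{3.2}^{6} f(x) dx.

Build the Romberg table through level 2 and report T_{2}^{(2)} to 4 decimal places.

4.7940

T_{0}^{(0)} (trapezoid, 1 panel, h=2.8000): 4.733393
T_{1}^{(0)} (trapezoid, 2 panels, h=1.4000): 4.778570
T_{2}^{(0)} (trapezoid, 4 panels, h=0.7000): 4.790135
T_{1}^{(1)} = 4.778570 + (4.778570 − 4.733393)/3 = 4.793629
T_{2}^{(1)} = 4.790135 + (4.790135 − 4.778570)/3 = 4.793990
T_{2}^{(2)} = 4.793990 + (4.793990 − 4.793629)/15 = 4.794014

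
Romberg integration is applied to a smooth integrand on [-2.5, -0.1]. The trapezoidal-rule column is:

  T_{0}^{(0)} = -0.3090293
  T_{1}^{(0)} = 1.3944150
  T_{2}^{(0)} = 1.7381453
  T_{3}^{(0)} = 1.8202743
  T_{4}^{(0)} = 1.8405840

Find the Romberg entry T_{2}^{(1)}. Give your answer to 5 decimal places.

1.85272

T_{2}^{(1)} = 1.7381453 + (1.7381453 − 1.3944150)/3 = 1.8527221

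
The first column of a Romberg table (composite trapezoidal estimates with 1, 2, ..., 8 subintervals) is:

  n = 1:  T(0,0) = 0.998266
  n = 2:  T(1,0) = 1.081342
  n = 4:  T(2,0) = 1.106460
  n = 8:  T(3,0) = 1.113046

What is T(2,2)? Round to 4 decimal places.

1.1152

Richardson extrapolation on the trapezoidal column (denominator 4−1=3):
T(1,1) = 1.081342 + (1.081342 − 0.998266)/3 = 1.109034
T(2,1) = (4·1.106460 − 1.081342) / 3 = 1.114833
T(2,2) = (16·1.114833 − 1.109034) / 15 = 1.115220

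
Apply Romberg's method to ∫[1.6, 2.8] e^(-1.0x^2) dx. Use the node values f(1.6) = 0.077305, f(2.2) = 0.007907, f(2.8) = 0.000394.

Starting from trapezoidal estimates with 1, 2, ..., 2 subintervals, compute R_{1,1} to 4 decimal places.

0.0219

R_{0,0} (trapezoid, 1 panel, h=1.2000): 0.046619
R_{1,0} (trapezoid, 2 panels, h=0.6000): 0.028054
R_{1,1} = 0.028054 + (0.028054 − 0.046619)/3 = 0.021866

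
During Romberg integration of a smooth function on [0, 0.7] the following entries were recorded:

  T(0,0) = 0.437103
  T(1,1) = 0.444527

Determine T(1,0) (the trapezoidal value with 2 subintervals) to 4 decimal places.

From T(1,1) = (4·T(1,0) − T(0,0))/3, solve for T(1,0):
4·T(1,0) = 3·0.444527 + 0.437103 = 1.770684
T(1,0) = 0.442671

0.4427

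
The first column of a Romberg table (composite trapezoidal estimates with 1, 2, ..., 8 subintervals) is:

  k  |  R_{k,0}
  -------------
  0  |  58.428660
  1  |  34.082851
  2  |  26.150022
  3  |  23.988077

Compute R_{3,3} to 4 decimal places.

23.2501

Richardson extrapolation on the trapezoidal column (denominator 4−1=3):
R_{1,1} = 34.082851 + (34.082851 − 58.428660)/3 = 25.967581
R_{2,1} = (4·26.150022 − 34.082851) / 3 = 23.505746
R_{3,1} = 23.988077 + (23.988077 − 26.150022)/3 = 23.267429
R_{2,2} = 23.505746 + (23.505746 − 25.967581)/15 = 23.341624
R_{3,2} = (16·23.267429 − 23.505746) / 15 = 23.251541
R_{3,3} = 23.251541 + (23.251541 − 23.341624)/63 = 23.250111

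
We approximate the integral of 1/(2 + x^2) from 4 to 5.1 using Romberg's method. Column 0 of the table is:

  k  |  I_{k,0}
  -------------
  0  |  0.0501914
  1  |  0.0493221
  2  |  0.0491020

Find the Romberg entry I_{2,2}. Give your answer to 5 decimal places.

I_{1,1} = 0.0493221 + (0.0493221 − 0.0501914)/3 = 0.0490323
I_{2,1} = 0.0491020 + (0.0491020 − 0.0493221)/3 = 0.0490286
I_{2,2} = 0.0490286 + (0.0490286 − 0.0490323)/15 = 0.0490284

0.04903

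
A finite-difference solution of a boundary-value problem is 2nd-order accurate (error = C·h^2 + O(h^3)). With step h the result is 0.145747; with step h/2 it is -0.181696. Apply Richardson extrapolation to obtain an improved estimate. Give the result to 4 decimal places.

The leading error scales as h^2; refining by a factor of 2 reduces it by 2^2 = 4.
Extrapolated value = (4·A(h/2) − A(h)) / (4 − 1)
= (4·(-0.181696) − 0.145747) / 3
= -0.872531 / 3 = -0.290844

-0.2908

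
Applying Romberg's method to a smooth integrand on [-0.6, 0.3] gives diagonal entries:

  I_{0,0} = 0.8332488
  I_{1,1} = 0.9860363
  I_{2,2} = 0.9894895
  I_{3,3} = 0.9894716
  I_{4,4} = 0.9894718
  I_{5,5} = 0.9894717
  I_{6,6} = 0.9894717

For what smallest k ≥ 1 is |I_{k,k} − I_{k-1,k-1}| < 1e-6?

k = 4

|I_{1,1} − I_{0,0}| = 0.1527875 ≥ 1e-6
|I_{2,2} − I_{1,1}| = 0.0034532 ≥ 1e-6
|I_{3,3} − I_{2,2}| = 0.0000179 ≥ 1e-6
|I_{4,4} − I_{3,3}| = 0.0000002 < 1e-6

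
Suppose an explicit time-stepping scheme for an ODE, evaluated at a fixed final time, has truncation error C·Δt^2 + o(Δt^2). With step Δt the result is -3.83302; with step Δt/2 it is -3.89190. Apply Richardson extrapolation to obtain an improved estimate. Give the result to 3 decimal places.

The leading error scales as Δt^2; refining by a factor of 2 reduces it by 2^2 = 4.
Extrapolated value = (4·A(Δt/2) − A(Δt)) / (4 − 1)
= (4·(-3.89190) − (-3.83302)) / 3
= -11.73458 / 3 = -3.91153

-3.912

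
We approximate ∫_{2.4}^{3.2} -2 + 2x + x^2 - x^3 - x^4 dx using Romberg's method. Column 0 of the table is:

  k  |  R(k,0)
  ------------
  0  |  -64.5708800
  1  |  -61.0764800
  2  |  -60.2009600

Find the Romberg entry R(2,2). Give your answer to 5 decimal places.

-59.90895

Richardson extrapolation on the trapezoidal column (denominator 4−1=3):
R(1,1) = -61.0764800 + (-61.0764800 − (-64.5708800))/3 = -59.9116800
R(2,1) = -60.2009600 + (-60.2009600 − (-61.0764800))/3 = -59.9091200
R(2,2) = -59.9091200 + (-59.9091200 − (-59.9116800))/15 = -59.9089493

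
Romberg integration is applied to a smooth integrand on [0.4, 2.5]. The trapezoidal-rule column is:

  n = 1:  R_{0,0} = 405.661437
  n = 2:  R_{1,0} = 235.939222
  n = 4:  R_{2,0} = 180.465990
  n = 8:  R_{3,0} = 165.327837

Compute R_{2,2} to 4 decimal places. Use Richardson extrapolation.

R_{1,1} = (4·235.939222 − 405.661437) / 3 = 179.365150
R_{2,1} = 180.465990 + (180.465990 − 235.939222)/3 = 161.974913
R_{2,2} = (16·161.974913 − 179.365150) / 15 = 160.815564

160.8156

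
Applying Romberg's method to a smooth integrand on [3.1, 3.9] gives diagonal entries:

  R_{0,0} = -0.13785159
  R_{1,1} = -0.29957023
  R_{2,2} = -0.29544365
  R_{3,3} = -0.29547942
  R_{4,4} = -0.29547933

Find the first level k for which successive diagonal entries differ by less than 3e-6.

k = 4

|R_{1,1} − R_{0,0}| = 0.16171864 ≥ 3e-6
|R_{2,2} − R_{1,1}| = 0.00412658 ≥ 3e-6
|R_{3,3} − R_{2,2}| = 0.00003577 ≥ 3e-6
|R_{4,4} − R_{3,3}| = 0.00000009 < 3e-6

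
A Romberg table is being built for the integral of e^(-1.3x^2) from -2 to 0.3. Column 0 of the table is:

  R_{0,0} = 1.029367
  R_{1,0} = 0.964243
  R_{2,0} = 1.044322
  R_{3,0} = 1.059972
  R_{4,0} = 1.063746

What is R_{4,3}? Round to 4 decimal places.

1.0650

Richardson extrapolation on the trapezoidal column (denominator 4−1=3):
R_{2,1} = (4·1.044322 − 0.964243) / 3 = 1.071015
R_{3,1} = (4·1.059972 − 1.044322) / 3 = 1.065189
R_{4,1} = 1.063746 + (1.063746 − 1.059972)/3 = 1.065004
R_{3,2} = 1.065189 + (1.065189 − 1.071015)/15 = 1.064801
R_{4,2} = (16·1.065004 − 1.065189) / 15 = 1.064992
R_{4,3} = 1.064992 + (1.064992 − 1.064801)/63 = 1.064995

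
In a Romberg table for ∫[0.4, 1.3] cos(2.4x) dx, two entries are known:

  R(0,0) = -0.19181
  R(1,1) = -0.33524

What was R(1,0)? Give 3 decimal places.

-0.299

From R(1,1) = (4·R(1,0) − R(0,0))/3, solve for R(1,0):
4·R(1,0) = 3·(-0.33524) + (-0.19181) = -1.19753
R(1,0) = -0.29938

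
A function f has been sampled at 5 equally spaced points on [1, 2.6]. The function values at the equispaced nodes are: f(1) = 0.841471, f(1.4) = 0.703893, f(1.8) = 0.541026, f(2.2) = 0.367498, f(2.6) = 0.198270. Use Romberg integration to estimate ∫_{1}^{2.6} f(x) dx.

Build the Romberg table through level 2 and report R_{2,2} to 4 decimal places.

R_{0,0} (trapezoid, 1 panel, h=1.6000): 0.831793
R_{1,0} (trapezoid, 2 panels, h=0.8000): 0.848717
R_{2,0} (trapezoid, 4 panels, h=0.4000): 0.852915
R_{1,1} = 0.848717 + (0.848717 − 0.831793)/3 = 0.854358
R_{2,1} = 0.852915 + (0.852915 − 0.848717)/3 = 0.854314
R_{2,2} = 0.854314 + (0.854314 − 0.854358)/15 = 0.854311

0.8543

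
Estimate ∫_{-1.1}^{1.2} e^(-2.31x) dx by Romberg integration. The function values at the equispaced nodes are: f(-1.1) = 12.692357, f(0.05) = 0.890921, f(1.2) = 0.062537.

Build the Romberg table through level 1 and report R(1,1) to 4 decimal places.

6.2555

R(0,0) (trapezoid, 1 panel, h=2.3000): 14.668128
R(1,0) (trapezoid, 2 panels, h=1.1500): 8.358623
R(1,1) = 8.358623 + (8.358623 − 14.668128)/3 = 6.255455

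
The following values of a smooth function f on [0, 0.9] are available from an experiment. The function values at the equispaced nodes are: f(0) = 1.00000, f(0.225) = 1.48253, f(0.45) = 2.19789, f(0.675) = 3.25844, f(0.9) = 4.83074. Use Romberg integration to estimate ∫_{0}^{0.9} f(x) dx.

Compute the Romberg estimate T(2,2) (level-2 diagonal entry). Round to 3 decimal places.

T(0,0) (trapezoid, 1 panel, h=0.9000): 2.62383
T(1,0) (trapezoid, 2 panels, h=0.4500): 2.30097
T(2,0) (trapezoid, 4 panels, h=0.2250): 2.21720
T(1,1) = 2.30097 + (2.30097 − 2.62383)/3 = 2.19335
T(2,1) = 2.21720 + (2.21720 − 2.30097)/3 = 2.18928
T(2,2) = 2.18928 + (2.18928 − 2.19335)/15 = 2.18901

2.189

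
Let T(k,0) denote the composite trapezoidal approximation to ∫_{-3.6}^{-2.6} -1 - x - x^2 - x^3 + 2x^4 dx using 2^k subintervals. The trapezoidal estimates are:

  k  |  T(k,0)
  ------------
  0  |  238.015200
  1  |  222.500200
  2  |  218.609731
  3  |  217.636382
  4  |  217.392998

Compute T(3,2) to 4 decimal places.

Richardson extrapolation on the trapezoidal column (denominator 4−1=3):
T(2,1) = (4·218.609731 − 222.500200) / 3 = 217.312908
T(3,1) = (4·217.636382 − 218.609731) / 3 = 217.311932
T(3,2) = (16·217.311932 − 217.312908) / 15 = 217.311867
(Column j=1 coincides with Simpson's rule on the same nodes.)

217.3119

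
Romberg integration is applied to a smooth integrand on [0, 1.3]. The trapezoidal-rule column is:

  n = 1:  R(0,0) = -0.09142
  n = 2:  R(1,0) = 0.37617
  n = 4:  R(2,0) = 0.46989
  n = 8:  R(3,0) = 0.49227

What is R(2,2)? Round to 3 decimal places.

Richardson extrapolation on the trapezoidal column (denominator 4−1=3):
R(1,1) = (4·0.37617 − (-0.09142)) / 3 = 0.53203
R(2,1) = (4·0.46989 − 0.37617) / 3 = 0.50113
R(2,2) = 0.50113 + (0.50113 − 0.53203)/15 = 0.49907
(Column j=1 coincides with Simpson's rule on the same nodes.)

0.499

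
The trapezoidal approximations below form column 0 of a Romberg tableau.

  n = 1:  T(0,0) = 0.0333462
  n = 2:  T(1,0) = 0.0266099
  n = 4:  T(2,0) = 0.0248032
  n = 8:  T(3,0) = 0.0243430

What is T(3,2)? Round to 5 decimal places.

Richardson extrapolation on the trapezoidal column (denominator 4−1=3):
T(2,1) = (4·0.0248032 − 0.0266099) / 3 = 0.0242010
T(3,1) = (4·0.0243430 − 0.0248032) / 3 = 0.0241896
T(3,2) = (16·0.0241896 − 0.0242010) / 15 = 0.0241888
(Column j=1 coincides with Simpson's rule on the same nodes.)

0.02419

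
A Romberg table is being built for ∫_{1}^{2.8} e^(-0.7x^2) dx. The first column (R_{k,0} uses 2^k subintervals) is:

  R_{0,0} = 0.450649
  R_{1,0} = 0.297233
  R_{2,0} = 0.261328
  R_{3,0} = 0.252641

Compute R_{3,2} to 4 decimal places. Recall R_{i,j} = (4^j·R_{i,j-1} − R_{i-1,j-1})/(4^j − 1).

R_{2,1} = 0.261328 + (0.261328 − 0.297233)/3 = 0.249360
R_{3,1} = 0.252641 + (0.252641 − 0.261328)/3 = 0.249745
R_{3,2} = 0.249745 + (0.249745 − 0.249360)/15 = 0.249771
(Column j=1 coincides with Simpson's rule on the same nodes.)

0.2498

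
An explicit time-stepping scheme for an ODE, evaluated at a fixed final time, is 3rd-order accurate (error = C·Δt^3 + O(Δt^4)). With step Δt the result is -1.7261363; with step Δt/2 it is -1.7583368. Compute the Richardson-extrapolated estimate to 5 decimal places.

-1.76294

Extrapolated value = (8·A(Δt/2) − A(Δt)) / (8 − 1)
= (8·(-1.7583368) − (-1.7261363)) / 7
= -12.3405581 / 7 = -1.7629369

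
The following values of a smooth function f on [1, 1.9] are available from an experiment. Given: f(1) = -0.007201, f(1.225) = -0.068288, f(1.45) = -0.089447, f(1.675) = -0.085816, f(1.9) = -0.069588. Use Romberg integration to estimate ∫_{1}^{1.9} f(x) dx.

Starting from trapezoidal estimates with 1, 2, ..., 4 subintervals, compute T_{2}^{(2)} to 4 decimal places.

T_{0}^{(0)} (trapezoid, 1 panel, h=0.9000): -0.034555
T_{1}^{(0)} (trapezoid, 2 panels, h=0.4500): -0.057529
T_{2}^{(0)} (trapezoid, 4 panels, h=0.2250): -0.063438
T_{1}^{(1)} = -0.057529 + (-0.057529 − (-0.034555))/3 = -0.065187
T_{2}^{(1)} = -0.063438 + (-0.063438 − (-0.057529))/3 = -0.065408
T_{2}^{(2)} = -0.065408 + (-0.065408 − (-0.065187))/15 = -0.065423

-0.0654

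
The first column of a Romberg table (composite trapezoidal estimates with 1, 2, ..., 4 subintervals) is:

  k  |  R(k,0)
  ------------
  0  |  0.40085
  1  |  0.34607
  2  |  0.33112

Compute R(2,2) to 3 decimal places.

0.326

Richardson extrapolation on the trapezoidal column (denominator 4−1=3):
R(1,1) = 0.34607 + (0.34607 − 0.40085)/3 = 0.32781
R(2,1) = 0.33112 + (0.33112 − 0.34607)/3 = 0.32614
R(2,2) = 0.32614 + (0.32614 − 0.32781)/15 = 0.32603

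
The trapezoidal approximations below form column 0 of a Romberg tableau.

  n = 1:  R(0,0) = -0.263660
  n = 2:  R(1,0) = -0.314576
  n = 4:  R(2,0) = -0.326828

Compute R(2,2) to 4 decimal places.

Richardson extrapolation on the trapezoidal column (denominator 4−1=3):
R(1,1) = -0.314576 + (-0.314576 − (-0.263660))/3 = -0.331548
R(2,1) = (4·(-0.326828) − (-0.314576)) / 3 = -0.330912
R(2,2) = -0.330912 + (-0.330912 − (-0.331548))/15 = -0.330870

-0.3309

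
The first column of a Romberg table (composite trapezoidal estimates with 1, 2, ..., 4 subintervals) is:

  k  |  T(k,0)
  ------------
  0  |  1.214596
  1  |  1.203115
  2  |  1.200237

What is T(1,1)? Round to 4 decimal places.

Richardson extrapolation on the trapezoidal column (denominator 4−1=3):
T(1,1) = (4·1.203115 − 1.214596) / 3 = 1.199288
(Column j=1 coincides with Simpson's rule on the same nodes.)

1.1993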